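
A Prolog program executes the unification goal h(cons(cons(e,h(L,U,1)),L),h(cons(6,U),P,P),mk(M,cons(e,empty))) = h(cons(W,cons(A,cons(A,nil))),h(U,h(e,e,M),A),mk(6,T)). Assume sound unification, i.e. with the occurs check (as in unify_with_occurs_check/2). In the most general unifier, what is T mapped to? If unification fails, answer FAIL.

Decompose h/3: cons(cons(e,h(L,U,1)),L) = cons(W,cons(A,cons(A,nil))),  h(cons(6,U),P,P) = h(U,h(e,e,M),A),  mk(M,cons(e,empty)) = mk(6,T).
Decompose cons/2: cons(e,h(L,U,1)) = W,  L = cons(A,cons(A,nil)).
Bind W := cons(e,h(L,U,1)); no other remaining equation mentions W.
Bind L := cons(A,cons(A,nil)); no other remaining equation mentions L. Substituting into the earlier binding gives W := cons(e,h(cons(A,cons(A,nil)),U,1)).
Decompose h/3: cons(6,U) = U,  P = h(e,e,M),  P = A.
Occurs check fails: U occurs in cons(6,U); the equation U = cons(6,U) has no finite solution.

FAIL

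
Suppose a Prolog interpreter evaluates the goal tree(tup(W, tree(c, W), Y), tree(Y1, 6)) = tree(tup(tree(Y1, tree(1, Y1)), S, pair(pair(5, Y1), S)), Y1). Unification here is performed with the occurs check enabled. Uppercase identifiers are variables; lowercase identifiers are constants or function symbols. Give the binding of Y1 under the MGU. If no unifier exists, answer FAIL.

Decompose tree/2: tup(W, tree(c, W), Y) = tup(tree(Y1, tree(1, Y1)), S, pair(pair(5, Y1), S)),  tree(Y1, 6) = Y1.
Decompose tup/3: W = tree(Y1, tree(1, Y1)),  tree(c, W) = S,  Y = pair(pair(5, Y1), S).
Bind W := tree(Y1, tree(1, Y1)); substituting into the one remaining equation that mentions W gives: tree(c, tree(Y1, tree(1, Y1))) = S.
Bind S := tree(c, tree(Y1, tree(1, Y1))); substituting into the one remaining equation that mentions S gives: Y = pair(pair(5, Y1), tree(c, tree(Y1, tree(1, Y1)))).
Bind Y := pair(pair(5, Y1), tree(c, tree(Y1, tree(1, Y1)))); no other remaining equation mentions Y.
Occurs check fails: Y1 occurs in tree(Y1, 6); the equation Y1 = tree(Y1, 6) has no finite solution.

FAIL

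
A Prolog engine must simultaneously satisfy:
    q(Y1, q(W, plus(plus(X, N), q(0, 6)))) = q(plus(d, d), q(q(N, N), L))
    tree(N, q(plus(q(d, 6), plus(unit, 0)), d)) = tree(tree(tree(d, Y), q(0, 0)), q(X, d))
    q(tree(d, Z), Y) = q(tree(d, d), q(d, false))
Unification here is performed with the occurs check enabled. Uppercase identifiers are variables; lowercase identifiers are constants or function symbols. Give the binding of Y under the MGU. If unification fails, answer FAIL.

q(d, false)

Decompose q/2: Y1 = plus(d, d),  q(W, plus(plus(X, N), q(0, 6))) = q(q(N, N), L).
Bind Y1 := plus(d, d); no other remaining equation mentions Y1.
Decompose q/2: W = q(N, N),  plus(plus(X, N), q(0, 6)) = L.
Bind W := q(N, N); no other remaining equation mentions W.
Bind L := plus(plus(X, N), q(0, 6)); no other remaining equation mentions L.
Decompose tree/2: N = tree(tree(d, Y), q(0, 0)),  q(plus(q(d, 6), plus(unit, 0)), d) = q(X, d).
Bind N := tree(tree(d, Y), q(0, 0)); no other remaining equation mentions N. Substituting into the earlier bindings gives W := q(tree(tree(d, Y), q(0, 0)), tree(tree(d, Y), q(0, 0))), L := plus(plus(X, tree(tree(d, Y), q(0, 0))), q(0, 6)).
Decompose q/2: plus(q(d, 6), plus(unit, 0)) = X,  d = d.
Bind X := plus(q(d, 6), plus(unit, 0)); no other remaining equation mentions X. Substituting into the earlier binding gives L := plus(plus(plus(q(d, 6), plus(unit, 0)), tree(tree(d, Y), q(0, 0))), q(0, 6)).
Delete trivial equation d = d.
Decompose q/2: tree(d, Z) = tree(d, d),  Y = q(d, false).
Decompose tree/2: d = d,  Z = d.
Delete trivial equation d = d.
Bind Z := d; no other remaining equation mentions Z.
Bind Y := q(d, false). Substituting into the earlier bindings gives W := q(tree(tree(d, q(d, false)), q(0, 0)), tree(tree(d, q(d, false)), q(0, 0))), L := plus(plus(plus(q(d, 6), plus(unit, 0)), tree(tree(d, q(d, false)), q(0, 0))), q(0, 6)), N := tree(tree(d, q(d, false)), q(0, 0)).
MGU = { Y1 ↦ plus(d, d), W ↦ q(tree(tree(d, q(d, false)), q(0, 0)), tree(tree(d, q(d, false)), q(0, 0))), L ↦ plus(plus(plus(q(d, 6), plus(unit, 0)), tree(tree(d, q(d, false)), q(0, 0))), q(0, 6)), N ↦ tree(tree(d, q(d, false)), q(0, 0)), X ↦ plus(q(d, 6), plus(unit, 0)), Z ↦ d, Y ↦ q(d, false) }, so Y ↦ q(d, false).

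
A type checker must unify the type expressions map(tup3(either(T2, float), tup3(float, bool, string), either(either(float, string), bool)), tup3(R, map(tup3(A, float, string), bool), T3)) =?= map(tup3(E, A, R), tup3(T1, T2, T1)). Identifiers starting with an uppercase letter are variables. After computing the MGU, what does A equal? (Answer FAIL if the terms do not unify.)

tup3(float, bool, string)

Decompose map/2: tup3(either(T2, float), tup3(float, bool, string), either(either(float, string), bool)) =?= tup3(E, A, R),  tup3(R, map(tup3(A, float, string), bool), T3) =?= tup3(T1, T2, T1).
Decompose tup3/3: either(T2, float) =?= E,  tup3(float, bool, string) =?= A,  either(either(float, string), bool) =?= R.
Bind E := either(T2, float); no other remaining equation mentions E.
Bind A := tup3(float, bool, string); substituting into the one remaining equation that mentions A gives: tup3(R, map(tup3(tup3(float, bool, string), float, string), bool), T3) =?= tup3(T1, T2, T1).
Bind R := either(either(float, string), bool); substituting into the remaining equation gives: tup3(either(either(float, string), bool), map(tup3(tup3(float, bool, string), float, string), bool), T3) =?= tup3(T1, T2, T1).
Decompose tup3/3: either(either(float, string), bool) =?= T1,  map(tup3(tup3(float, bool, string), float, string), bool) =?= T2,  T3 =?= T1.
Bind T1 := either(either(float, string), bool); substituting into the one remaining equation that mentions T1 gives: T3 =?= either(either(float, string), bool).
Bind T2 := map(tup3(tup3(float, bool, string), float, string), bool); no other remaining equation mentions T2. Substituting into the earlier binding gives E := either(map(tup3(tup3(float, bool, string), float, string), bool), float).
Bind T3 := either(either(float, string), bool).
MGU = { E ↦ either(map(tup3(tup3(float, bool, string), float, string), bool), float), A ↦ tup3(float, bool, string), R ↦ either(either(float, string), bool), T1 ↦ either(either(float, string), bool), T2 ↦ map(tup3(tup3(float, bool, string), float, string), bool), T3 ↦ either(either(float, string), bool) }, so A ↦ tup3(float, bool, string).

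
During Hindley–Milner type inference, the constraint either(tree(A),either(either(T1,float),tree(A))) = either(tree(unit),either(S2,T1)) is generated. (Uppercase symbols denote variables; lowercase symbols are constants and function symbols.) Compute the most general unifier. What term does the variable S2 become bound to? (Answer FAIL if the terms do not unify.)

either(tree(unit),float)

Decompose either/2: tree(A) = tree(unit),  either(either(T1,float),tree(A)) = either(S2,T1).
Decompose tree/1: A = unit.
Bind A := unit; substituting into the remaining equation gives: either(either(T1,float),tree(unit)) = either(S2,T1).
Decompose either/2: either(T1,float) = S2,  tree(unit) = T1.
Bind S2 := either(T1,float); no other remaining equation mentions S2.
Bind T1 := tree(unit). Substituting into the earlier binding gives S2 := either(tree(unit),float).
MGU = { A -> unit, S2 -> either(tree(unit),float), T1 -> tree(unit) }, so S2 -> either(tree(unit),float).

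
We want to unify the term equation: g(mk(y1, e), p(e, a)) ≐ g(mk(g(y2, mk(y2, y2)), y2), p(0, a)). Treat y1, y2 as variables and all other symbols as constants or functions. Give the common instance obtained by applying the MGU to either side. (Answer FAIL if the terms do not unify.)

Decompose g/2: mk(y1, e) ≐ mk(g(y2, mk(y2, y2)), y2),  p(e, a) ≐ p(0, a).
Decompose mk/2: y1 ≐ g(y2, mk(y2, y2)),  e ≐ y2.
Bind y1 := g(y2, mk(y2, y2)); no other remaining equation mentions y1.
Bind y2 := e; no other remaining equation mentions y2. Substituting into the earlier binding gives y1 := g(e, mk(e, e)).
Decompose p/2: e ≐ 0,  a ≐ a.
Clash: constants e and 0 differ; no unifier exists.

FAIL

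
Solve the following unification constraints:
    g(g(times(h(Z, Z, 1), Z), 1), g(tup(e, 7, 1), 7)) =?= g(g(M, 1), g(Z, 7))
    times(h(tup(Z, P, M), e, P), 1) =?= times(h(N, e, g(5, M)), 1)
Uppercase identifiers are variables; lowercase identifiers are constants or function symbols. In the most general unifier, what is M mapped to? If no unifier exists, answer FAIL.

times(h(tup(e, 7, 1), tup(e, 7, 1), 1), tup(e, 7, 1))

Decompose g/2: g(times(h(Z, Z, 1), Z), 1) =?= g(M, 1),  g(tup(e, 7, 1), 7) =?= g(Z, 7).
Decompose g/2: times(h(Z, Z, 1), Z) =?= M,  1 =?= 1.
Bind M := times(h(Z, Z, 1), Z); substituting into the one remaining equation that mentions M gives: times(h(tup(Z, P, times(h(Z, Z, 1), Z)), e, P), 1) =?= times(h(N, e, g(5, times(h(Z, Z, 1), Z))), 1).
Delete trivial equation 1 =?= 1.
Decompose g/2: tup(e, 7, 1) =?= Z,  7 =?= 7.
Bind Z := tup(e, 7, 1); substituting into the one remaining equation that mentions Z gives: times(h(tup(tup(e, 7, 1), P, times(h(tup(e, 7, 1), tup(e, 7, 1), 1), tup(e, 7, 1))), e, P), 1) =?= times(h(N, e, g(5, times(h(tup(e, 7, 1), tup(e, 7, 1), 1), tup(e, 7, 1)))), 1). Substituting into the earlier binding gives M := times(h(tup(e, 7, 1), tup(e, 7, 1), 1), tup(e, 7, 1)).
Delete trivial equation 7 =?= 7.
Decompose times/2: h(tup(tup(e, 7, 1), P, times(h(tup(e, 7, 1), tup(e, 7, 1), 1), tup(e, 7, 1))), e, P) =?= h(N, e, g(5, times(h(tup(e, 7, 1), tup(e, 7, 1), 1), tup(e, 7, 1)))),  1 =?= 1.
Decompose h/3: tup(tup(e, 7, 1), P, times(h(tup(e, 7, 1), tup(e, 7, 1), 1), tup(e, 7, 1))) =?= N,  e =?= e,  P =?= g(5, times(h(tup(e, 7, 1), tup(e, 7, 1), 1), tup(e, 7, 1))).
Bind N := tup(tup(e, 7, 1), P, times(h(tup(e, 7, 1), tup(e, 7, 1), 1), tup(e, 7, 1))); no other remaining equation mentions N.
Delete trivial equation e =?= e.
Bind P := g(5, times(h(tup(e, 7, 1), tup(e, 7, 1), 1), tup(e, 7, 1))); no other remaining equation mentions P. Substituting into the earlier binding gives N := tup(tup(e, 7, 1), g(5, times(h(tup(e, 7, 1), tup(e, 7, 1), 1), tup(e, 7, 1))), times(h(tup(e, 7, 1), tup(e, 7, 1), 1), tup(e, 7, 1))).
Delete trivial equation 1 =?= 1.
MGU = { M := times(h(tup(e, 7, 1), tup(e, 7, 1), 1), tup(e, 7, 1)), Z := tup(e, 7, 1), N := tup(tup(e, 7, 1), g(5, times(h(tup(e, 7, 1), tup(e, 7, 1), 1), tup(e, 7, 1))), times(h(tup(e, 7, 1), tup(e, 7, 1), 1), tup(e, 7, 1))), P := g(5, times(h(tup(e, 7, 1), tup(e, 7, 1), 1), tup(e, 7, 1))) }, so M := times(h(tup(e, 7, 1), tup(e, 7, 1), 1), tup(e, 7, 1)).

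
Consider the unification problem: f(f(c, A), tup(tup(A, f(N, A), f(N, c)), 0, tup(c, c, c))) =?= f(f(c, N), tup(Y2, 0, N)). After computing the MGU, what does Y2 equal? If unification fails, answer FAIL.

Decompose f/2: f(c, A) =?= f(c, N),  tup(tup(A, f(N, A), f(N, c)), 0, tup(c, c, c)) =?= tup(Y2, 0, N).
Decompose f/2: c =?= c,  A =?= N.
Delete trivial equation c =?= c.
Bind A := N; substituting into the remaining equation gives: tup(tup(N, f(N, N), f(N, c)), 0, tup(c, c, c)) =?= tup(Y2, 0, N).
Decompose tup/3: tup(N, f(N, N), f(N, c)) =?= Y2,  0 =?= 0,  tup(c, c, c) =?= N.
Bind Y2 := tup(N, f(N, N), f(N, c)); no other remaining equation mentions Y2.
Delete trivial equation 0 =?= 0.
Bind N := tup(c, c, c). Substituting into the earlier bindings gives A := tup(c, c, c), Y2 := tup(tup(c, c, c), f(tup(c, c, c), tup(c, c, c)), f(tup(c, c, c), c)).
MGU = { A -> tup(c, c, c), Y2 -> tup(tup(c, c, c), f(tup(c, c, c), tup(c, c, c)), f(tup(c, c, c), c)), N -> tup(c, c, c) }, so Y2 -> tup(tup(c, c, c), f(tup(c, c, c), tup(c, c, c)), f(tup(c, c, c), c)).

tup(tup(c, c, c), f(tup(c, c, c), tup(c, c, c)), f(tup(c, c, c), c))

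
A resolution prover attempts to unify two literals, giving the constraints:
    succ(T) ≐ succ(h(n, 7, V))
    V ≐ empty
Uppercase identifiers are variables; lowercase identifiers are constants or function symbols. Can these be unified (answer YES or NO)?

YES

Decompose succ/1: T ≐ h(n, 7, V).
Bind T := h(n, 7, V); no other remaining equation mentions T.
Bind V := empty. Substituting into the earlier binding gives T := h(n, 7, empty).
No equations remain and no clash or occurs-check failure arose, so a unifier exists.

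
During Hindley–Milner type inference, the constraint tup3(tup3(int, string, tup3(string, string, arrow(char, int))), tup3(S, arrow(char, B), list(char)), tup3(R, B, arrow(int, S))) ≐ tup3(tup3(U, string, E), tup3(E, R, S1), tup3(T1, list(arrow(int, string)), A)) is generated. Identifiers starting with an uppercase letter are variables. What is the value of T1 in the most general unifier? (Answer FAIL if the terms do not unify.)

Decompose tup3/3: tup3(int, string, tup3(string, string, arrow(char, int))) ≐ tup3(U, string, E),  tup3(S, arrow(char, B), list(char)) ≐ tup3(E, R, S1),  tup3(R, B, arrow(int, S)) ≐ tup3(T1, list(arrow(int, string)), A).
Decompose tup3/3: int ≐ U,  string ≐ string,  tup3(string, string, arrow(char, int)) ≐ E.
Bind U := int; no other remaining equation mentions U.
Delete trivial equation string ≐ string.
Bind E := tup3(string, string, arrow(char, int)); substituting into the one remaining equation that mentions E gives: tup3(S, arrow(char, B), list(char)) ≐ tup3(tup3(string, string, arrow(char, int)), R, S1).
Decompose tup3/3: S ≐ tup3(string, string, arrow(char, int)),  arrow(char, B) ≐ R,  list(char) ≐ S1.
Bind S := tup3(string, string, arrow(char, int)); substituting into the one remaining equation that mentions S gives: tup3(R, B, arrow(int, tup3(string, string, arrow(char, int)))) ≐ tup3(T1, list(arrow(int, string)), A).
Bind R := arrow(char, B); substituting into the one remaining equation that mentions R gives: tup3(arrow(char, B), B, arrow(int, tup3(string, string, arrow(char, int)))) ≐ tup3(T1, list(arrow(int, string)), A).
Bind S1 := list(char); no other remaining equation mentions S1.
Decompose tup3/3: arrow(char, B) ≐ T1,  B ≐ list(arrow(int, string)),  arrow(int, tup3(string, string, arrow(char, int))) ≐ A.
Bind T1 := arrow(char, B); no other remaining equation mentions T1.
Bind B := list(arrow(int, string)); no other remaining equation mentions B. Substituting into the earlier bindings gives R := arrow(char, list(arrow(int, string))), T1 := arrow(char, list(arrow(int, string))).
Bind A := arrow(int, tup3(string, string, arrow(char, int))).
MGU = { U -> int, E -> tup3(string, string, arrow(char, int)), S -> tup3(string, string, arrow(char, int)), R -> arrow(char, list(arrow(int, string))), S1 -> list(char), T1 -> arrow(char, list(arrow(int, string))), B -> list(arrow(int, string)), A -> arrow(int, tup3(string, string, arrow(char, int))) }, so T1 -> arrow(char, list(arrow(int, string))).

arrow(char, list(arrow(int, string)))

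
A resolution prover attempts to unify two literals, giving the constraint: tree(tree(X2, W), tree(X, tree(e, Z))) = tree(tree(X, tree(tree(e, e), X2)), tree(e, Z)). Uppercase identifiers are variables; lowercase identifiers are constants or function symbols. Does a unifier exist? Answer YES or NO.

NO

Decompose tree/2: tree(X2, W) = tree(X, tree(tree(e, e), X2)),  tree(X, tree(e, Z)) = tree(e, Z).
Decompose tree/2: X2 = X,  W = tree(tree(e, e), X2).
Bind X2 := X; substituting into the one remaining equation that mentions X2 gives: W = tree(tree(e, e), X).
Bind W := tree(tree(e, e), X); no other remaining equation mentions W.
Decompose tree/2: X = e,  tree(e, Z) = Z.
Bind X := e; no other remaining equation mentions X. Substituting into the earlier bindings gives X2 := e, W := tree(tree(e, e), e).
Occurs check fails: Z occurs in tree(e, Z); the equation Z = tree(e, Z) has no finite solution.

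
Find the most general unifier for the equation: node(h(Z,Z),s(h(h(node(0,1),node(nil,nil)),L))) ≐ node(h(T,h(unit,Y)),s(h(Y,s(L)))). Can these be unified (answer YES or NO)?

NO

Decompose node/2: h(Z,Z) ≐ h(T,h(unit,Y)),  s(h(h(node(0,1),node(nil,nil)),L)) ≐ s(h(Y,s(L))).
Decompose h/2: Z ≐ T,  Z ≐ h(unit,Y).
Bind Z := T; substituting into the one remaining equation that mentions Z gives: T ≐ h(unit,Y).
Bind T := h(unit,Y); no other remaining equation mentions T. Substituting into the earlier binding gives Z := h(unit,Y).
Decompose s/1: h(h(node(0,1),node(nil,nil)),L) ≐ h(Y,s(L)).
Decompose h/2: h(node(0,1),node(nil,nil)) ≐ Y,  L ≐ s(L).
Bind Y := h(node(0,1),node(nil,nil)); no other remaining equation mentions Y. Substituting into the earlier bindings gives Z := h(unit,h(node(0,1),node(nil,nil))), T := h(unit,h(node(0,1),node(nil,nil))).
Occurs check fails: L occurs in s(L); the equation L ≐ s(L) has no finite solution.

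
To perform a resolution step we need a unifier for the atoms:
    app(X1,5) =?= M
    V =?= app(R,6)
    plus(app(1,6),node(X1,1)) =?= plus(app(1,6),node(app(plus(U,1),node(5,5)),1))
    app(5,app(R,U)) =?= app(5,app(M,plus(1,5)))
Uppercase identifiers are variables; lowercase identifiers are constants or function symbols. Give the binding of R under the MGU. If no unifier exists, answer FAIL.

app(app(plus(plus(1,5),1),node(5,5)),5)

Bind M := app(X1,5); substituting into the one remaining equation that mentions M gives: app(5,app(R,U)) =?= app(5,app(app(X1,5),plus(1,5))).
Bind V := app(R,6); no other remaining equation mentions V.
Decompose plus/2: app(1,6) =?= app(1,6),  node(X1,1) =?= node(app(plus(U,1),node(5,5)),1).
Delete trivial equation app(1,6) =?= app(1,6).
Decompose node/2: X1 =?= app(plus(U,1),node(5,5)),  1 =?= 1.
Bind X1 := app(plus(U,1),node(5,5)); substituting into the one remaining equation that mentions X1 gives: app(5,app(R,U)) =?= app(5,app(app(app(plus(U,1),node(5,5)),5),plus(1,5))). Substituting into the earlier binding gives M := app(app(plus(U,1),node(5,5)),5).
Delete trivial equation 1 =?= 1.
Decompose app/2: 5 =?= 5,  app(R,U) =?= app(app(app(plus(U,1),node(5,5)),5),plus(1,5)).
Delete trivial equation 5 =?= 5.
Decompose app/2: R =?= app(app(plus(U,1),node(5,5)),5),  U =?= plus(1,5).
Bind R := app(app(plus(U,1),node(5,5)),5); no other remaining equation mentions R. Substituting into the earlier binding gives V := app(app(app(plus(U,1),node(5,5)),5),6).
Bind U := plus(1,5). Substituting into the earlier bindings gives M := app(app(plus(plus(1,5),1),node(5,5)),5), V := app(app(app(plus(plus(1,5),1),node(5,5)),5),6), X1 := app(plus(plus(1,5),1),node(5,5)), R := app(app(plus(plus(1,5),1),node(5,5)),5).
MGU = { M := app(app(plus(plus(1,5),1),node(5,5)),5), V := app(app(app(plus(plus(1,5),1),node(5,5)),5),6), X1 := app(plus(plus(1,5),1),node(5,5)), R := app(app(plus(plus(1,5),1),node(5,5)),5), U := plus(1,5) }, so R := app(app(plus(plus(1,5),1),node(5,5)),5).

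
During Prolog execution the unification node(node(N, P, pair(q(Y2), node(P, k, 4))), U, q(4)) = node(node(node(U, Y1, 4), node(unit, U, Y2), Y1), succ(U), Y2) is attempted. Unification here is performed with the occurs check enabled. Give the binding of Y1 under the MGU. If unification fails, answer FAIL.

Decompose node/3: node(N, P, pair(q(Y2), node(P, k, 4))) = node(node(U, Y1, 4), node(unit, U, Y2), Y1),  U = succ(U),  q(4) = Y2.
Decompose node/3: N = node(U, Y1, 4),  P = node(unit, U, Y2),  pair(q(Y2), node(P, k, 4)) = Y1.
Bind N := node(U, Y1, 4); no other remaining equation mentions N.
Bind P := node(unit, U, Y2); substituting into the one remaining equation that mentions P gives: pair(q(Y2), node(node(unit, U, Y2), k, 4)) = Y1.
Bind Y1 := pair(q(Y2), node(node(unit, U, Y2), k, 4)); no other remaining equation mentions Y1. Substituting into the earlier binding gives N := node(U, pair(q(Y2), node(node(unit, U, Y2), k, 4)), 4).
Occurs check fails: U occurs in succ(U); the equation U = succ(U) has no finite solution.

FAIL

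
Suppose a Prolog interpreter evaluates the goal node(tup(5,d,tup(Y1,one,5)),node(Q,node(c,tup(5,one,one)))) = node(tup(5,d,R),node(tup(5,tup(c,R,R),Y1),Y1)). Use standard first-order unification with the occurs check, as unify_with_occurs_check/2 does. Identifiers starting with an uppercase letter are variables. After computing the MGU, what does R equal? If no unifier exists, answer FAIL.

Decompose node/2: tup(5,d,tup(Y1,one,5)) = tup(5,d,R),  node(Q,node(c,tup(5,one,one))) = node(tup(5,tup(c,R,R),Y1),Y1).
Decompose tup/3: 5 = 5,  d = d,  tup(Y1,one,5) = R.
Delete trivial equation 5 = 5.
Delete trivial equation d = d.
Bind R := tup(Y1,one,5); substituting into the remaining equation gives: node(Q,node(c,tup(5,one,one))) = node(tup(5,tup(c,tup(Y1,one,5),tup(Y1,one,5)),Y1),Y1).
Decompose node/2: Q = tup(5,tup(c,tup(Y1,one,5),tup(Y1,one,5)),Y1),  node(c,tup(5,one,one)) = Y1.
Bind Q := tup(5,tup(c,tup(Y1,one,5),tup(Y1,one,5)),Y1); no other remaining equation mentions Q.
Bind Y1 := node(c,tup(5,one,one)). Substituting into the earlier bindings gives R := tup(node(c,tup(5,one,one)),one,5), Q := tup(5,tup(c,tup(node(c,tup(5,one,one)),one,5),tup(node(c,tup(5,one,one)),one,5)),node(c,tup(5,one,one))).
MGU = { R ↦ tup(node(c,tup(5,one,one)),one,5), Q ↦ tup(5,tup(c,tup(node(c,tup(5,one,one)),one,5),tup(node(c,tup(5,one,one)),one,5)),node(c,tup(5,one,one))), Y1 ↦ node(c,tup(5,one,one)) }, so R ↦ tup(node(c,tup(5,one,one)),one,5).

tup(node(c,tup(5,one,one)),one,5)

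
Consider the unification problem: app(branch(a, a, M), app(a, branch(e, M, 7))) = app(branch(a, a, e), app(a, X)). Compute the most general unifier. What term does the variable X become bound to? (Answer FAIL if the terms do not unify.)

branch(e, e, 7)

Decompose app/2: branch(a, a, M) = branch(a, a, e),  app(a, branch(e, M, 7)) = app(a, X).
Decompose branch/3: a = a,  a = a,  M = e.
Delete trivial equation a = a.
Delete trivial equation a = a.
Bind M := e; substituting into the remaining equation gives: app(a, branch(e, e, 7)) = app(a, X).
Decompose app/2: a = a,  branch(e, e, 7) = X.
Delete trivial equation a = a.
Bind X := branch(e, e, 7).
MGU = { M ↦ e, X ↦ branch(e, e, 7) }, so X ↦ branch(e, e, 7).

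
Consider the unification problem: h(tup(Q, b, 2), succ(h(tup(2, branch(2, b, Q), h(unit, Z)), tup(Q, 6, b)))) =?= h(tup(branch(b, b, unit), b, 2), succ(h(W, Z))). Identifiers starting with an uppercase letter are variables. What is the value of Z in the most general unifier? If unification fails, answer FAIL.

Decompose h/2: tup(Q, b, 2) =?= tup(branch(b, b, unit), b, 2),  succ(h(tup(2, branch(2, b, Q), h(unit, Z)), tup(Q, 6, b))) =?= succ(h(W, Z)).
Decompose tup/3: Q =?= branch(b, b, unit),  b =?= b,  2 =?= 2.
Bind Q := branch(b, b, unit); substituting into the one remaining equation that mentions Q gives: succ(h(tup(2, branch(2, b, branch(b, b, unit)), h(unit, Z)), tup(branch(b, b, unit), 6, b))) =?= succ(h(W, Z)).
Delete trivial equation b =?= b.
Delete trivial equation 2 =?= 2.
Decompose succ/1: h(tup(2, branch(2, b, branch(b, b, unit)), h(unit, Z)), tup(branch(b, b, unit), 6, b)) =?= h(W, Z).
Decompose h/2: tup(2, branch(2, b, branch(b, b, unit)), h(unit, Z)) =?= W,  tup(branch(b, b, unit), 6, b) =?= Z.
Bind W := tup(2, branch(2, b, branch(b, b, unit)), h(unit, Z)); no other remaining equation mentions W.
Bind Z := tup(branch(b, b, unit), 6, b). Substituting into the earlier binding gives W := tup(2, branch(2, b, branch(b, b, unit)), h(unit, tup(branch(b, b, unit), 6, b))).
MGU = { Q ↦ branch(b, b, unit), W ↦ tup(2, branch(2, b, branch(b, b, unit)), h(unit, tup(branch(b, b, unit), 6, b))), Z ↦ tup(branch(b, b, unit), 6, b) }, so Z ↦ tup(branch(b, b, unit), 6, b).

tup(branch(b, b, unit), 6, b)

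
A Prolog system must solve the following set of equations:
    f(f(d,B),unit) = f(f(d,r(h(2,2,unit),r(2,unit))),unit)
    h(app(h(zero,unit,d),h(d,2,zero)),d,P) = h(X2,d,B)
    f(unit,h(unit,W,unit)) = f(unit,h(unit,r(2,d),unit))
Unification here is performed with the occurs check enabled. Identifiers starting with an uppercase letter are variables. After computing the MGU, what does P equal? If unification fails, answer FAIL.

r(h(2,2,unit),r(2,unit))

Decompose f/2: f(d,B) = f(d,r(h(2,2,unit),r(2,unit))),  unit = unit.
Decompose f/2: d = d,  B = r(h(2,2,unit),r(2,unit)).
Delete trivial equation d = d.
Bind B := r(h(2,2,unit),r(2,unit)); substituting into the one remaining equation that mentions B gives: h(app(h(zero,unit,d),h(d,2,zero)),d,P) = h(X2,d,r(h(2,2,unit),r(2,unit))).
Delete trivial equation unit = unit.
Decompose h/3: app(h(zero,unit,d),h(d,2,zero)) = X2,  d = d,  P = r(h(2,2,unit),r(2,unit)).
Bind X2 := app(h(zero,unit,d),h(d,2,zero)); no other remaining equation mentions X2.
Delete trivial equation d = d.
Bind P := r(h(2,2,unit),r(2,unit)); no other remaining equation mentions P.
Decompose f/2: unit = unit,  h(unit,W,unit) = h(unit,r(2,d),unit).
Delete trivial equation unit = unit.
Decompose h/3: unit = unit,  W = r(2,d),  unit = unit.
Delete trivial equation unit = unit.
Bind W := r(2,d); no other remaining equation mentions W.
Delete trivial equation unit = unit.
MGU = { B = r(h(2,2,unit),r(2,unit)), X2 = app(h(zero,unit,d),h(d,2,zero)), P = r(h(2,2,unit),r(2,unit)), W = r(2,d) }, so P = r(h(2,2,unit),r(2,unit)).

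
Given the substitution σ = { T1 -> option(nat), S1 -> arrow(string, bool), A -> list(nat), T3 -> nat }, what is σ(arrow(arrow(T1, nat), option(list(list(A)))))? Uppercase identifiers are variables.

Replace each occurrence of T1 with option(nat).
Replace each occurrence of A with list(nat).
Result: arrow(arrow(option(nat), nat), option(list(list(list(nat))))).

arrow(arrow(option(nat), nat), option(list(list(list(nat)))))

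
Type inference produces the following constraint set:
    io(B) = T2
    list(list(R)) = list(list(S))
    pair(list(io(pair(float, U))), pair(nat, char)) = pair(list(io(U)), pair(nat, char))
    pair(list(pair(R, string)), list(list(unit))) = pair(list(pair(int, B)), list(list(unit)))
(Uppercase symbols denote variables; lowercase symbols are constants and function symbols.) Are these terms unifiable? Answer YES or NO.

NO

Bind T2 := io(B); no other remaining equation mentions T2.
Decompose list/1: list(R) = list(S).
Decompose list/1: R = S.
Bind R := S; substituting into the one remaining equation that mentions R gives: pair(list(pair(S, string)), list(list(unit))) = pair(list(pair(int, B)), list(list(unit))).
Decompose pair/2: list(io(pair(float, U))) = list(io(U)),  pair(nat, char) = pair(nat, char).
Decompose list/1: io(pair(float, U)) = io(U).
Decompose io/1: pair(float, U) = U.
Occurs check fails: U occurs in pair(float, U); the equation U = pair(float, U) has no finite solution.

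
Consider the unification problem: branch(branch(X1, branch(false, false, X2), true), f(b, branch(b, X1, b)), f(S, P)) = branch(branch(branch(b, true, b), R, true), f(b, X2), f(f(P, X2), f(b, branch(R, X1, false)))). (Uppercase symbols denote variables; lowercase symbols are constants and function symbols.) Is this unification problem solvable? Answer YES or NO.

Decompose branch/3: branch(X1, branch(false, false, X2), true) = branch(branch(b, true, b), R, true),  f(b, branch(b, X1, b)) = f(b, X2),  f(S, P) = f(f(P, X2), f(b, branch(R, X1, false))).
Decompose branch/3: X1 = branch(b, true, b),  branch(false, false, X2) = R,  true = true.
Bind X1 := branch(b, true, b); substituting into the 2 remaining equations that mention X1 gives: f(b, branch(b, branch(b, true, b), b)) = f(b, X2),  f(S, P) = f(f(P, X2), f(b, branch(R, branch(b, true, b), false))).
Bind R := branch(false, false, X2); substituting into the one remaining equation that mentions R gives: f(S, P) = f(f(P, X2), f(b, branch(branch(false, false, X2), branch(b, true, b), false))).
Delete trivial equation true = true.
Decompose f/2: b = b,  branch(b, branch(b, true, b), b) = X2.
Delete trivial equation b = b.
Bind X2 := branch(b, branch(b, true, b), b); substituting into the remaining equation gives: f(S, P) = f(f(P, branch(b, branch(b, true, b), b)), f(b, branch(branch(false, false, branch(b, branch(b, true, b), b)), branch(b, true, b), false))). Substituting into the earlier binding gives R := branch(false, false, branch(b, branch(b, true, b), b)).
Decompose f/2: S = f(P, branch(b, branch(b, true, b), b)),  P = f(b, branch(branch(false, false, branch(b, branch(b, true, b), b)), branch(b, true, b), false)).
Bind S := f(P, branch(b, branch(b, true, b), b)); no other remaining equation mentions S.
Bind P := f(b, branch(branch(false, false, branch(b, branch(b, true, b), b)), branch(b, true, b), false)). Substituting into the earlier binding gives S := f(f(b, branch(branch(false, false, branch(b, branch(b, true, b), b)), branch(b, true, b), false)), branch(b, branch(b, true, b), b)).
No equations remain and no clash or occurs-check failure arose, so a unifier exists.

YES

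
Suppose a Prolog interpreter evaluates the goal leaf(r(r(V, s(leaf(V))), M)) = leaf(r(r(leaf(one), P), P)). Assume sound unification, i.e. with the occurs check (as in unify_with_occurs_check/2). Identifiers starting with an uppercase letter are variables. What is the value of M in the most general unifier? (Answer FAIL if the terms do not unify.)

Decompose leaf/1: r(r(V, s(leaf(V))), M) = r(r(leaf(one), P), P).
Decompose r/2: r(V, s(leaf(V))) = r(leaf(one), P),  M = P.
Decompose r/2: V = leaf(one),  s(leaf(V)) = P.
Bind V := leaf(one); substituting into the one remaining equation that mentions V gives: s(leaf(leaf(one))) = P.
Bind P := s(leaf(leaf(one))); substituting into the remaining equation gives: M = s(leaf(leaf(one))).
Bind M := s(leaf(leaf(one))).
MGU = { V -> leaf(one), P -> s(leaf(leaf(one))), M -> s(leaf(leaf(one))) }, so M -> s(leaf(leaf(one))).

s(leaf(leaf(one)))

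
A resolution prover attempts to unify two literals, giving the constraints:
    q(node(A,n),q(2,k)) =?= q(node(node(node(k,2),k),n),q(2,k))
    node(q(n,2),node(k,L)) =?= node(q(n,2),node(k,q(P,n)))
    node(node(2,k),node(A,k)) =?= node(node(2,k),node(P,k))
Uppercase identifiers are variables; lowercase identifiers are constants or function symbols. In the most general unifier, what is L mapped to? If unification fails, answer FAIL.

Decompose q/2: node(A,n) =?= node(node(node(k,2),k),n),  q(2,k) =?= q(2,k).
Decompose node/2: A =?= node(node(k,2),k),  n =?= n.
Bind A := node(node(k,2),k); substituting into the one remaining equation that mentions A gives: node(node(2,k),node(node(node(k,2),k),k)) =?= node(node(2,k),node(P,k)).
Delete trivial equation n =?= n.
Delete trivial equation q(2,k) =?= q(2,k).
Decompose node/2: q(n,2) =?= q(n,2),  node(k,L) =?= node(k,q(P,n)).
Delete trivial equation q(n,2) =?= q(n,2).
Decompose node/2: k =?= k,  L =?= q(P,n).
Delete trivial equation k =?= k.
Bind L := q(P,n); no other remaining equation mentions L.
Decompose node/2: node(2,k) =?= node(2,k),  node(node(node(k,2),k),k) =?= node(P,k).
Delete trivial equation node(2,k) =?= node(2,k).
Decompose node/2: node(node(k,2),k) =?= P,  k =?= k.
Bind P := node(node(k,2),k); no other remaining equation mentions P. Substituting into the earlier binding gives L := q(node(node(k,2),k),n).
Delete trivial equation k =?= k.
MGU = { A := node(node(k,2),k), L := q(node(node(k,2),k),n), P := node(node(k,2),k) }, so L := q(node(node(k,2),k),n).

q(node(node(k,2),k),n)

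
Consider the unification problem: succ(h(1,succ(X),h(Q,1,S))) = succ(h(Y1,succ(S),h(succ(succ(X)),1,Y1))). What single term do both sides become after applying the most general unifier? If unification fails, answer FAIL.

Decompose succ/1: h(1,succ(X),h(Q,1,S)) = h(Y1,succ(S),h(succ(succ(X)),1,Y1)).
Decompose h/3: 1 = Y1,  succ(X) = succ(S),  h(Q,1,S) = h(succ(succ(X)),1,Y1).
Bind Y1 := 1; substituting into the one remaining equation that mentions Y1 gives: h(Q,1,S) = h(succ(succ(X)),1,1).
Decompose succ/1: X = S.
Bind X := S; substituting into the remaining equation gives: h(Q,1,S) = h(succ(succ(S)),1,1).
Decompose h/3: Q = succ(succ(S)),  1 = 1,  S = 1.
Bind Q := succ(succ(S)); no other remaining equation mentions Q.
Delete trivial equation 1 = 1.
Bind S := 1. Substituting into the earlier bindings gives X := 1, Q := succ(succ(1)).
Applying the MGU to either side gives succ(h(1,succ(1),h(succ(succ(1)),1,1))).

succ(h(1,succ(1),h(succ(succ(1)),1,1)))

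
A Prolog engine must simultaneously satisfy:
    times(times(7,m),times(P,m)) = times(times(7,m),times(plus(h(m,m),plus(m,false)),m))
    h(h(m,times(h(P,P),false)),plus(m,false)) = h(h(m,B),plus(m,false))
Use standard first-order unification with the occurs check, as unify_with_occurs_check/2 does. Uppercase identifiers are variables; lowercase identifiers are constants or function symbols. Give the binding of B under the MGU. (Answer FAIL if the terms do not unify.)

times(h(plus(h(m,m),plus(m,false)),plus(h(m,m),plus(m,false))),false)

Decompose times/2: times(7,m) = times(7,m),  times(P,m) = times(plus(h(m,m),plus(m,false)),m).
Delete trivial equation times(7,m) = times(7,m).
Decompose times/2: P = plus(h(m,m),plus(m,false)),  m = m.
Bind P := plus(h(m,m),plus(m,false)); substituting into the one remaining equation that mentions P gives: h(h(m,times(h(plus(h(m,m),plus(m,false)),plus(h(m,m),plus(m,false))),false)),plus(m,false)) = h(h(m,B),plus(m,false)).
Delete trivial equation m = m.
Decompose h/2: h(m,times(h(plus(h(m,m),plus(m,false)),plus(h(m,m),plus(m,false))),false)) = h(m,B),  plus(m,false) = plus(m,false).
Decompose h/2: m = m,  times(h(plus(h(m,m),plus(m,false)),plus(h(m,m),plus(m,false))),false) = B.
Delete trivial equation m = m.
Bind B := times(h(plus(h(m,m),plus(m,false)),plus(h(m,m),plus(m,false))),false); no other remaining equation mentions B.
Delete trivial equation plus(m,false) = plus(m,false).
MGU = { P = plus(h(m,m),plus(m,false)), B = times(h(plus(h(m,m),plus(m,false)),plus(h(m,m),plus(m,false))),false) }, so B = times(h(plus(h(m,m),plus(m,false)),plus(h(m,m),plus(m,false))),false).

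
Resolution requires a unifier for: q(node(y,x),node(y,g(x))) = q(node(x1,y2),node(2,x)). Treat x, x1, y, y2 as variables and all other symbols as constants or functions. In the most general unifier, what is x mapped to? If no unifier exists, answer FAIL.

Decompose q/2: node(y,x) = node(x1,y2),  node(y,g(x)) = node(2,x).
Decompose node/2: y = x1,  x = y2.
Bind y := x1; substituting into the one remaining equation that mentions y gives: node(x1,g(x)) = node(2,x).
Bind x := y2; substituting into the remaining equation gives: node(x1,g(y2)) = node(2,y2).
Decompose node/2: x1 = 2,  g(y2) = y2.
Bind x1 := 2; no other remaining equation mentions x1. Substituting into the earlier binding gives y := 2.
Occurs check fails: y2 occurs in g(y2); the equation y2 = g(y2) has no finite solution.

FAIL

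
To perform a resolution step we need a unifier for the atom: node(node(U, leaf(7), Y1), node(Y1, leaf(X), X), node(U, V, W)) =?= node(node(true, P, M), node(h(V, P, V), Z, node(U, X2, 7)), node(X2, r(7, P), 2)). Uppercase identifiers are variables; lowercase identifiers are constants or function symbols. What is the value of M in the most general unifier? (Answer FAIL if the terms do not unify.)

h(r(7, leaf(7)), leaf(7), r(7, leaf(7)))

Decompose node/3: node(U, leaf(7), Y1) =?= node(true, P, M),  node(Y1, leaf(X), X) =?= node(h(V, P, V), Z, node(U, X2, 7)),  node(U, V, W) =?= node(X2, r(7, P), 2).
Decompose node/3: U =?= true,  leaf(7) =?= P,  Y1 =?= M.
Bind U := true; substituting into the 2 remaining equations that mention U gives: node(Y1, leaf(X), X) =?= node(h(V, P, V), Z, node(true, X2, 7)),  node(true, V, W) =?= node(X2, r(7, P), 2).
Bind P := leaf(7); substituting into the 2 remaining equations that mention P gives: node(Y1, leaf(X), X) =?= node(h(V, leaf(7), V), Z, node(true, X2, 7)),  node(true, V, W) =?= node(X2, r(7, leaf(7)), 2).
Bind Y1 := M; substituting into the one remaining equation that mentions Y1 gives: node(M, leaf(X), X) =?= node(h(V, leaf(7), V), Z, node(true, X2, 7)).
Decompose node/3: M =?= h(V, leaf(7), V),  leaf(X) =?= Z,  X =?= node(true, X2, 7).
Bind M := h(V, leaf(7), V); no other remaining equation mentions M. Substituting into the earlier binding gives Y1 := h(V, leaf(7), V).
Bind Z := leaf(X); no other remaining equation mentions Z.
Bind X := node(true, X2, 7); no other remaining equation mentions X. Substituting into the earlier binding gives Z := leaf(node(true, X2, 7)).
Decompose node/3: true =?= X2,  V =?= r(7, leaf(7)),  W =?= 2.
Bind X2 := true; no other remaining equation mentions X2. Substituting into the earlier bindings gives Z := leaf(node(true, true, 7)), X := node(true, true, 7).
Bind V := r(7, leaf(7)); no other remaining equation mentions V. Substituting into the earlier bindings gives Y1 := h(r(7, leaf(7)), leaf(7), r(7, leaf(7))), M := h(r(7, leaf(7)), leaf(7), r(7, leaf(7))).
Bind W := 2.
MGU = { U ↦ true, P ↦ leaf(7), Y1 ↦ h(r(7, leaf(7)), leaf(7), r(7, leaf(7))), M ↦ h(r(7, leaf(7)), leaf(7), r(7, leaf(7))), Z ↦ leaf(node(true, true, 7)), X ↦ node(true, true, 7), X2 ↦ true, V ↦ r(7, leaf(7)), W ↦ 2 }, so M ↦ h(r(7, leaf(7)), leaf(7), r(7, leaf(7))).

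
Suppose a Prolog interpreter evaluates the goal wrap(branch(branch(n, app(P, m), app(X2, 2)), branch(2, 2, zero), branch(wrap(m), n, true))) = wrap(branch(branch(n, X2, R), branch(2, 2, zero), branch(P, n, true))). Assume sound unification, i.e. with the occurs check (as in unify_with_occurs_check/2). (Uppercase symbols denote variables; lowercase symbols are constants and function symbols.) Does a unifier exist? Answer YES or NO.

Decompose wrap/1: branch(branch(n, app(P, m), app(X2, 2)), branch(2, 2, zero), branch(wrap(m), n, true)) = branch(branch(n, X2, R), branch(2, 2, zero), branch(P, n, true)).
Decompose branch/3: branch(n, app(P, m), app(X2, 2)) = branch(n, X2, R),  branch(2, 2, zero) = branch(2, 2, zero),  branch(wrap(m), n, true) = branch(P, n, true).
Decompose branch/3: n = n,  app(P, m) = X2,  app(X2, 2) = R.
Delete trivial equation n = n.
Bind X2 := app(P, m); substituting into the one remaining equation that mentions X2 gives: app(app(P, m), 2) = R.
Bind R := app(app(P, m), 2); no other remaining equation mentions R.
Delete trivial equation branch(2, 2, zero) = branch(2, 2, zero).
Decompose branch/3: wrap(m) = P,  n = n,  true = true.
Bind P := wrap(m); no other remaining equation mentions P. Substituting into the earlier bindings gives X2 := app(wrap(m), m), R := app(app(wrap(m), m), 2).
Delete trivial equation n = n.
Delete trivial equation true = true.
No equations remain and no clash or occurs-check failure arose, so a unifier exists.

YES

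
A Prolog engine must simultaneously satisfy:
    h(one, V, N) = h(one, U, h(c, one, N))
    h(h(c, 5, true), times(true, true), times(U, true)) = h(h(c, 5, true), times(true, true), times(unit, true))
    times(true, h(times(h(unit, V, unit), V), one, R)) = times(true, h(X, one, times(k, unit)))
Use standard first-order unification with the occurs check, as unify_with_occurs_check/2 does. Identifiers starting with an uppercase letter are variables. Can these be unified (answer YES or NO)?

Decompose h/3: one = one,  V = U,  N = h(c, one, N).
Delete trivial equation one = one.
Bind V := U; substituting into the one remaining equation that mentions V gives: times(true, h(times(h(unit, U, unit), U), one, R)) = times(true, h(X, one, times(k, unit))).
Occurs check fails: N occurs in h(c, one, N); the equation N = h(c, one, N) has no finite solution.

NO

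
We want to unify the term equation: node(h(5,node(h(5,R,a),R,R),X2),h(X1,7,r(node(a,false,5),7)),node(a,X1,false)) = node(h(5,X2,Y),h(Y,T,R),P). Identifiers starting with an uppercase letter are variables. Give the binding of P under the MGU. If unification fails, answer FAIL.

node(a,node(h(5,r(node(a,false,5),7),a),r(node(a,false,5),7),r(node(a,false,5),7)),false)

Decompose node/3: h(5,node(h(5,R,a),R,R),X2) = h(5,X2,Y),  h(X1,7,r(node(a,false,5),7)) = h(Y,T,R),  node(a,X1,false) = P.
Decompose h/3: 5 = 5,  node(h(5,R,a),R,R) = X2,  X2 = Y.
Delete trivial equation 5 = 5.
Bind X2 := node(h(5,R,a),R,R); substituting into the one remaining equation that mentions X2 gives: node(h(5,R,a),R,R) = Y.
Bind Y := node(h(5,R,a),R,R); substituting into the one remaining equation that mentions Y gives: h(X1,7,r(node(a,false,5),7)) = h(node(h(5,R,a),R,R),T,R).
Decompose h/3: X1 = node(h(5,R,a),R,R),  7 = T,  r(node(a,false,5),7) = R.
Bind X1 := node(h(5,R,a),R,R); substituting into the one remaining equation that mentions X1 gives: node(a,node(h(5,R,a),R,R),false) = P.
Bind T := 7; no other remaining equation mentions T.
Bind R := r(node(a,false,5),7); substituting into the remaining equation gives: node(a,node(h(5,r(node(a,false,5),7),a),r(node(a,false,5),7),r(node(a,false,5),7)),false) = P. Substituting into the earlier bindings gives X2 := node(h(5,r(node(a,false,5),7),a),r(node(a,false,5),7),r(node(a,false,5),7)), Y := node(h(5,r(node(a,false,5),7),a),r(node(a,false,5),7),r(node(a,false,5),7)), X1 := node(h(5,r(node(a,false,5),7),a),r(node(a,false,5),7),r(node(a,false,5),7)).
Bind P := node(a,node(h(5,r(node(a,false,5),7),a),r(node(a,false,5),7),r(node(a,false,5),7)),false).
MGU = { X2 ↦ node(h(5,r(node(a,false,5),7),a),r(node(a,false,5),7),r(node(a,false,5),7)), Y ↦ node(h(5,r(node(a,false,5),7),a),r(node(a,false,5),7),r(node(a,false,5),7)), X1 ↦ node(h(5,r(node(a,false,5),7),a),r(node(a,false,5),7),r(node(a,false,5),7)), T ↦ 7, R ↦ r(node(a,false,5),7), P ↦ node(a,node(h(5,r(node(a,false,5),7),a),r(node(a,false,5),7),r(node(a,false,5),7)),false) }, so P ↦ node(a,node(h(5,r(node(a,false,5),7),a),r(node(a,false,5),7),r(node(a,false,5),7)),false).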